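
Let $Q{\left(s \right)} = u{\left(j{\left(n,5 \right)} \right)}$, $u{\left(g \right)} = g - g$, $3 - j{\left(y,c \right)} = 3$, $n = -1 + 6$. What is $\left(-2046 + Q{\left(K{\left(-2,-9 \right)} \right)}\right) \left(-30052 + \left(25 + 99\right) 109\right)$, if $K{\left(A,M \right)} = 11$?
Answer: $33832656$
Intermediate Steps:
$n = 5$
$j{\left(y,c \right)} = 0$ ($j{\left(y,c \right)} = 3 - 3 = 0$)
$u{\left(g \right)} = 0$
$Q{\left(s \right)} = 0$
$\left(-2046 + Q{\left(K{\left(-2,-9 \right)} \right)}\right) \left(-30052 + \left(25 + 99\right) 109\right) = \left(-2046 + 0\right) \left(-30052 + \left(25 + 99\right) 109\right) = - 2046 \left(-30052 + 124 \cdot 109\right) = - 2046 \left(-30052 + 13516\right) = \left(-2046\right) \left(-16536\right) = 33832656$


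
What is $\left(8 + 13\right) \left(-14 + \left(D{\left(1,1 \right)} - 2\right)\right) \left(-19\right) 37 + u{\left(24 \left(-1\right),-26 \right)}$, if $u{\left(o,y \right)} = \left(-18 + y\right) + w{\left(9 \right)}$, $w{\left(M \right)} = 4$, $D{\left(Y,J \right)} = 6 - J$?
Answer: $162353$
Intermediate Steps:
$u{\left(o,y \right)} = -14 + y$ ($u{\left(o,y \right)} = \left(-18 + y\right) + 4 = -14 + y$)
$\left(8 + 13\right) \left(-14 + \left(D{\left(1,1 \right)} - 2\right)\right) \left(-19\right) 37 + u{\left(24 \left(-1\right),-26 \right)} = \left(8 + 13\right) \left(-14 + \left(\left(6 - 1\right) - 2\right)\right) \left(-19\right) 37 - 40 = 21 \left(-14 + \left(\left(6 - 1\right) - 2\right)\right) \left(-19\right) 37 - 40 = 21 \left(-14 + \left(5 - 2\right)\right) \left(-19\right) 37 - 40 = 21 \left(-14 + 3\right) \left(-19\right) 37 - 40 = 21 \left(-11\right) \left(-19\right) 37 - 40 = \left(-231\right) \left(-19\right) 37 - 40 = 4389 \cdot 37 - 40 = 162393 - 40 = 162353$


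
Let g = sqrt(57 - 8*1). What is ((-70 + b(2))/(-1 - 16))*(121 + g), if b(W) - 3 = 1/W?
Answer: 8512/17 ≈ 500.71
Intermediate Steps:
b(W) = 3 + 1/W
g = 7 (g = sqrt(57 - 8) = sqrt(49) = 7)
((-70 + b(2))/(-1 - 16))*(121 + g) = ((-70 + (3 + 1/2))/(-1 - 16))*(121 + 7) = ((-70 + (3 + 1/2))/(-17))*128 = ((-70 + 7/2)*(-1/17))*128 = -133/2*(-1/17)*128 = (133/34)*128 = 8512/17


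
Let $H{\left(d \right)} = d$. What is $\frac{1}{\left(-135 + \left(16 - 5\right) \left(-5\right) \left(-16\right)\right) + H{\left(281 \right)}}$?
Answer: $\frac{1}{1026} \approx 0.00097466$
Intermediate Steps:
$\frac{1}{\left(-135 + \left(16 - 5\right) \left(-5\right) \left(-16\right)\right) + H{\left(281 \right)}} = \frac{1}{\left(-135 + \left(16 - 5\right) \left(-5\right) \left(-16\right)\right) + 281} = \frac{1}{\left(-135 + 11 \left(-5\right) \left(-16\right)\right) + 281} = \frac{1}{\left(-135 - -880\right) + 281} = \frac{1}{\left(-135 + 880\right) + 281} = \frac{1}{745 + 281} = \frac{1}{1026}$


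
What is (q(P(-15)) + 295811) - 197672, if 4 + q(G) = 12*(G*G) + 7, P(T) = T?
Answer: 100842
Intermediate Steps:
q(G) = 3 + 12*G² (q(G) = -4 + (12*(G*G) + 7) = -4 + (12*G² + 7) = -4 + (7 + 12*G²) = 3 + 12*G²)
(q(P(-15)) + 295811) - 197672 = ((3 + 12*(-15)²) + 295811) - 197672 = ((3 + 12*225) + 295811) - 197672 = ((3 + 2700) + 295811) - 197672 = (2703 + 295811) - 197672 = 298514 - 197672 = 100842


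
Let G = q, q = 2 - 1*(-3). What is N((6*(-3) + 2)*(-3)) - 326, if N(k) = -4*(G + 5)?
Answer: -366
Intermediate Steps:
q = 5 (q = 2 + 3 = 5)
G = 5
N(k) = -40 (N(k) = -4*(5 + 5) = -4*10 = -40)
N((6*(-3) + 2)*(-3)) - 326 = -40 - 326 = -366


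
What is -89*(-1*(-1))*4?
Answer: -356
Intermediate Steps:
-89*(-1*(-1))*4 = -89*4 = -356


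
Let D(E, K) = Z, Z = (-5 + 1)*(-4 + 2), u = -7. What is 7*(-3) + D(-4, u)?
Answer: -13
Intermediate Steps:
Z = 8 (Z = -4*(-2) = 8)
D(E, K) = 8
7*(-3) + D(-4, u) = 7*(-3) + 8 = -21 + 8 = -13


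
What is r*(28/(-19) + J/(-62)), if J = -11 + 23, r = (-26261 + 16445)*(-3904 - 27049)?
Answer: -298365624336/589 ≈ -5.0656e+8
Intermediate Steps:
r = 303834648 (r = -9816*(-30953) = 303834648)
J = 12
r*(28/(-19) + J/(-62)) = 303834648*(28/(-19) + 12/(-62)) = 303834648*(28*(-1/19) + 12*(-1/62)) = 303834648*(-28/19 - 6/31) = 303834648*(-982/589) = -298365624336/589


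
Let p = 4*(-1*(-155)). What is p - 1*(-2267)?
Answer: 2887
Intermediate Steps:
p = 620 (p = 4*155 = 620)
p - 1*(-2267) = 620 - 1*(-2267) = 620 + 2267 = 2887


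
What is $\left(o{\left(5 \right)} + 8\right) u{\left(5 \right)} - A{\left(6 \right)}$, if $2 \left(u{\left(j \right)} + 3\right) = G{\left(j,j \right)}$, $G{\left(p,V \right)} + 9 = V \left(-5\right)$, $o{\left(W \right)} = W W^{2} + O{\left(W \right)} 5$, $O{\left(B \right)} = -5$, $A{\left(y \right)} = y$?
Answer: $-2166$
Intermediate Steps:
$o{\left(W \right)} = -25 + W^{3}$ ($o{\left(W \right)} = W W^{2} - 25 = W^{3} - 25 = -25 + W^{3}$)
$G{\left(p,V \right)} = -9 - 5 V$ ($G{\left(p,V \right)} = -9 + V \left(-5\right) = -9 - 5 V$)
$u{\left(j \right)} = - \frac{15}{2} - \frac{5 j}{2}$ ($u{\left(j \right)} = -3 + \frac{-9 - 5 j}{2} = -3 - \left(\frac{9}{2} + \frac{5 j}{2}\right) = - \frac{15}{2} - \frac{5 j}{2}$)
$\left(o{\left(5 \right)} + 8\right) u{\left(5 \right)} - A{\left(6 \right)} = \left(\left(-25 + 5^{3}\right) + 8\right) \left(- \frac{15}{2} - \frac{25}{2}\right) - 6 = \left(\left(-25 + 125\right) + 8\right) \left(- \frac{15}{2} - \frac{25}{2}\right) - 6 = \left(100 + 8\right) \left(-20\right) - 6 = 108 \left(-20\right) - 6 = -2160 - 6 = -2166$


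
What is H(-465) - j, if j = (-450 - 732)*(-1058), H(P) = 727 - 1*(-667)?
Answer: -1249162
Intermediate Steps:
H(P) = 1394 (H(P) = 727 + 667 = 1394)
j = 1250556 (j = -1182*(-1058) = 1250556)
H(-465) - j = 1394 - 1*1250556 = 1394 - 1250556 = -1249162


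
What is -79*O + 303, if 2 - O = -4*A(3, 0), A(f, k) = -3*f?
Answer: 2989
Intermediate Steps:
O = -34 (O = 2 - (-4)*(-3*3) = 2 - (-4)*(-9) = 2 - 1*36 = 2 - 36 = -34)
-79*O + 303 = -79*(-34) + 303 = 2686 + 303 = 2989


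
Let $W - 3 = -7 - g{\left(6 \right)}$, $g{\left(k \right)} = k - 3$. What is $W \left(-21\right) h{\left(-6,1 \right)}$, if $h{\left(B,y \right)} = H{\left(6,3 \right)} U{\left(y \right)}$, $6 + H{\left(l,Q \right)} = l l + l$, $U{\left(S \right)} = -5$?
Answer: $-26460$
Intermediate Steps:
$g{\left(k \right)} = -3 + k$ ($g{\left(k \right)} = k - 3 = -3 + k$)
$H{\left(l,Q \right)} = -6 + l + l^{2}$ ($H{\left(l,Q \right)} = -6 + \left(l l + l\right) = -6 + \left(l^{2} + l\right) = -6 + \left(l + l^{2}\right) = -6 + l + l^{2}$)
$W = -7$ ($W = 3 - 10 = -7$)
$h{\left(B,y \right)} = -180$ ($h{\left(B,y \right)} = \left(-6 + 6 + 6^{2}\right) \left(-5\right) = \left(-6 + 6 + 36\right) \left(-5\right) = 36 \left(-5\right) = -180$)
$W \left(-21\right) h{\left(-6,1 \right)} = \left(-7\right) \left(-21\right) \left(-180\right) = 147 \left(-180\right) = -26460$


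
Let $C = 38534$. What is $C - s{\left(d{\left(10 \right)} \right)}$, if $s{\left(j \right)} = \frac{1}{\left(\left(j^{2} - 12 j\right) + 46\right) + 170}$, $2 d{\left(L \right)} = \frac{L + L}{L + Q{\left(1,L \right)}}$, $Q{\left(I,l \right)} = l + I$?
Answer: $\frac{3577341983}{92836} \approx 38534.0$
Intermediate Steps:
$Q{\left(I,l \right)} = I + l$
$d{\left(L \right)} = \frac{L}{1 + 2 L}$ ($d{\left(L \right)} = \frac{\left(L + L\right) \frac{1}{L + \left(1 + L\right)}}{2} = \frac{2 L \frac{1}{1 + 2 L}}{2} = \frac{L}{1 + 2 L}$)
$s{\left(j \right)} = \frac{1}{216 + j^{2} - 12 j}$ ($s{\left(j \right)} = \frac{1}{\left(46 + j^{2} - 12 j\right) + 170} = \frac{1}{216 + j^{2} - 12 j}$)
$C - s{\left(d{\left(10 \right)} \right)} = 38534 - \frac{1}{216 + \left(\frac{10}{1 + 2 \cdot 10}\right)^{2} - 12 \frac{10}{1 + 2 \cdot 10}} = 38534 - \frac{1}{216 + \left(\frac{10}{1 + 20}\right)^{2} - 12 \frac{10}{1 + 20}} = 38534 - \frac{1}{216 + \left(\frac{10}{21}\right)^{2} - 12 \cdot \frac{10}{21}} = 38534 - \frac{1}{216 + \left(10 \cdot \frac{1}{21}\right)^{2} - 12 \cdot 10 \cdot \frac{1}{21}} = 38534 - \frac{1}{216 + \left(\frac{10}{21}\right)^{2} - \frac{40}{7}} = 38534 - \frac{1}{216 + \frac{100}{441} - \frac{40}{7}} = 38534 - \frac{1}{\frac{92836}{441}} = 38534 - \frac{441}{92836} = \frac{3577341983}{92836}$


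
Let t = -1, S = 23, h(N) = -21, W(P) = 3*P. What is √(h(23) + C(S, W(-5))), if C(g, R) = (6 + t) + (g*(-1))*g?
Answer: I*√545 ≈ 23.345*I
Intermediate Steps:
C(g, R) = 5 - g² (C(g, R) = (6 - 1) + (g*(-1))*g = 5 + (-g)*g = 5 - g²)
√(h(23) + C(S, W(-5))) = √(-21 + (5 - 1*23²)) = √(-21 + (5 - 1*529)) = √(-21 + (5 - 529)) = √(-21 - 524) = √(-545) = I*√545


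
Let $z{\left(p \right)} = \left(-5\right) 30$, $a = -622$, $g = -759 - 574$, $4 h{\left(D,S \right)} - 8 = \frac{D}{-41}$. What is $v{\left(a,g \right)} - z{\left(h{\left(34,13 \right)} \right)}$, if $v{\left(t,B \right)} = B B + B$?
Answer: $1775706$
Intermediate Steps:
$h{\left(D,S \right)} = 2 - \frac{D}{164}$ ($h{\left(D,S \right)} = 2 + \frac{D \frac{1}{-41}}{4} = 2 + \frac{D \left(- \frac{1}{41}\right)}{4} = 2 + \frac{\left(- \frac{1}{41}\right) D}{4} = 2 - \frac{D}{164}$)
$g = -1333$
$v{\left(t,B \right)} = B + B^{2}$ ($v{\left(t,B \right)} = B^{2} + B = B + B^{2}$)
$z{\left(p \right)} = -150$
$v{\left(a,g \right)} - z{\left(h{\left(34,13 \right)} \right)} = - 1333 \left(1 - 1333\right) - -150 = \left(-1333\right) \left(-1332\right) + 150 = 1775556 + 150 = 1775706$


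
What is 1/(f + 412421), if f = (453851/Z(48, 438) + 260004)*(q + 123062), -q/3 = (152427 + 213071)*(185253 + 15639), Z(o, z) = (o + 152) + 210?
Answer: -205/11790917791322092058 ≈ -1.7386e-17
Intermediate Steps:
Z(o, z) = 362 + o (Z(o, z) = (152 + o) + 210 = 362 + o)
q = -220276872648 (q = -3*(152427 + 213071)*(185253 + 15639) = -1096494*200892 = -3*73425624216 = -220276872648)
f = -11790917791406638363/205 (f = (453851/(362 + 48) + 260004)*(-220276872648 + 123062) = (453851/410 + 260004)*(-220276749586) = (107055491/410)*(-220276749586) = -11790917791406638363/205 ≈ -5.7517e+16)
1/(f + 412421) = 1/(-11790917791406638363/205 + 412421) = 1/(-11790917791322092058/205) = -205/11790917791322092058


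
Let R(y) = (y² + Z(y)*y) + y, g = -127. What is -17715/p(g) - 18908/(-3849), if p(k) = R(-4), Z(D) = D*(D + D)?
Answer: 70378363/446484 ≈ 157.63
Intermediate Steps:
Z(D) = 2*D² (Z(D) = D*(2*D) = 2*D²)
R(y) = y + y² + 2*y³ (R(y) = (y² + (2*y²)*y) + y = (y² + 2*y³) + y = y + y² + 2*y³)
p(k) = -116 (p(k) = -4*(1 - 4 + 2*(-4)²) = -4*(1 - 4 + 2*16) = -4*(1 - 4 + 32) = -4*29 = -116)
-17715/p(g) - 18908/(-3849) = -17715/(-116) - 18908/(-3849) = -17715*(-1/116) - 18908*(-1/3849) = 17715/116 + 18908/3849 = 70378363/446484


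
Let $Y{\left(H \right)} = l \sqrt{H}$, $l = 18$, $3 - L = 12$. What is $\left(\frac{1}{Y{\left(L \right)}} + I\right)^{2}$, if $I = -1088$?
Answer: $\frac{\left(58752 + i\right)^{2}}{2916} \approx 1.1837 \cdot 10^{6} + 40.296 i$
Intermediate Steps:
$L = -9$ ($L = 3 - 12 = -9$)
$Y{\left(H \right)} = 18 \sqrt{H}$
$\left(\frac{1}{Y{\left(L \right)}} + I\right)^{2} = \left(\frac{1}{18 \sqrt{-9}} - 1088\right)^{2} = \left(\frac{1}{18 \cdot 3 i} - 1088\right)^{2} = \left(\frac{1}{54 i} - 1088\right)^{2} = \left(- \frac{i}{54} - 1088\right)^{2} = \left(-1088 - \frac{i}{54}\right)^{2}$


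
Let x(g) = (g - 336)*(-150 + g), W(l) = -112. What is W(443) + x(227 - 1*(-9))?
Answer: -8712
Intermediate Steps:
x(g) = (-336 + g)*(-150 + g)
W(443) + x(227 - 1*(-9)) = -112 + (50400 + (227 - 1*(-9))² - 486*(227 - 1*(-9))) = -112 + (50400 + (227 + 9)² - 486*(227 + 9)) = -112 + (50400 + 236² - 486*236) = -112 + (50400 + 55696 - 114696) = -112 - 8600 = -8712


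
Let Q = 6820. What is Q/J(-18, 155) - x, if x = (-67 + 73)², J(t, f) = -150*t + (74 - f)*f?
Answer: -72320/1971 ≈ -36.692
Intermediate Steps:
J(t, f) = -150*t + f*(74 - f)
x = 36 (x = 6² = 36)
Q/J(-18, 155) - x = 6820/(-1*155² - 150*(-18) + 74*155) - 1*36 = 6820/(-1*24025 + 2700 + 11470) - 36 = 6820/(-24025 + 2700 + 11470) - 36 = 6820/(-9855) - 36 = 6820*(-1/9855) - 36 = -1364/1971 - 36 = -72320/1971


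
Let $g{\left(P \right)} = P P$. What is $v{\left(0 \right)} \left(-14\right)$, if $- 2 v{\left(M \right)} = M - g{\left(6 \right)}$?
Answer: $-252$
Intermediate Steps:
$g{\left(P \right)} = P^{2}$
$v{\left(M \right)} = 18 - \frac{M}{2}$ ($v{\left(M \right)} = - \frac{M - 6^{2}}{2} = - \frac{M - 36}{2} = - \frac{-36 + M}{2} = 18 - \frac{M}{2}$)
$v{\left(0 \right)} \left(-14\right) = \left(18 - 0\right) \left(-14\right) = \left(18 + 0\right) \left(-14\right) = 18 \left(-14\right) = -252$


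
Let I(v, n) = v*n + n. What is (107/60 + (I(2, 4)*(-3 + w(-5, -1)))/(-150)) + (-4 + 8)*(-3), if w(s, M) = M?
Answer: -2969/300 ≈ -9.8967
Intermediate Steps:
I(v, n) = n + n*v (I(v, n) = n*v + n = n + n*v)
(107/60 + (I(2, 4)*(-3 + w(-5, -1)))/(-150)) + (-4 + 8)*(-3) = (107/60 + ((4*(1 + 2))*(-3 - 1))/(-150)) + (-4 + 8)*(-3) = (107*(1/60) + ((4*3)*(-4))*(-1/150)) + 4*(-3) = (107/60 + (12*(-4))*(-1/150)) - 12 = (107/60 - 48*(-1/150)) - 12 = (107/60 + 8/25) - 12 = 631/300 - 12 = -2969/300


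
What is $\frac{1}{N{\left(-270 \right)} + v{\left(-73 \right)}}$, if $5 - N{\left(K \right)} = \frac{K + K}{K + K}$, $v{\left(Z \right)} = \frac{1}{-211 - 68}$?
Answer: $\frac{279}{1115} \approx 0.25022$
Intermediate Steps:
$v{\left(Z \right)} = - \frac{1}{279}$ ($v{\left(Z \right)} = \frac{1}{-279} = - \frac{1}{279}$)
$N{\left(K \right)} = 4$ ($N{\left(K \right)} = 5 - \frac{K + K}{K + K} = 5 - \frac{2 K}{2 K} = 5 - 2 K \frac{1}{2 K} = 5 - 1 = 4$)
$\frac{1}{N{\left(-270 \right)} + v{\left(-73 \right)}} = \frac{1}{4 - \frac{1}{279}} = \frac{1}{\frac{1115}{279}} = \frac{279}{1115}$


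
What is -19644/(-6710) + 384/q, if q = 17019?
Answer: 920486/312015 ≈ 2.9501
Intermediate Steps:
-19644/(-6710) + 384/q = -19644/(-6710) + 384/17019 = -19644*(-1/6710) + 384*(1/17019) = 9822/3355 + 128/5673 = 920486/312015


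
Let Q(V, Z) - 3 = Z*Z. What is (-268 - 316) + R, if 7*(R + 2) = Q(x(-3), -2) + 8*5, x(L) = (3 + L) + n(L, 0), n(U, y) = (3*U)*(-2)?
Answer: -4055/7 ≈ -579.29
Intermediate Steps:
n(U, y) = -6*U
x(L) = 3 - 5*L (x(L) = (3 + L) - 6*L = 3 - 5*L)
Q(V, Z) = 3 + Z**2 (Q(V, Z) = 3 + Z*Z = 3 + Z**2)
R = 33/7 (R = -2 + ((3 + (-2)**2) + 8*5)/7 = -2 + ((3 + 4) + 40)/7 = -2 + (7 + 40)/7 = -2 + (1/7)*47 = -2 + 47/7 = 33/7 ≈ 4.7143)
(-268 - 316) + R = (-268 - 316) + 33/7 = -584 + 33/7 = -4055/7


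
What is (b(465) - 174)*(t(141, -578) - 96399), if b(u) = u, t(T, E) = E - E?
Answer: -28052109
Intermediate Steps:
t(T, E) = 0
(b(465) - 174)*(t(141, -578) - 96399) = (465 - 174)*(0 - 96399) = 291*(-96399) = -28052109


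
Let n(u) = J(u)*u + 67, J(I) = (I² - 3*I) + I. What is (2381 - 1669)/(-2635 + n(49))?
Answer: 712/110279 ≈ 0.0064564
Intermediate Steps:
J(I) = I² - 2*I
n(u) = 67 + u²*(-2 + u) (n(u) = (u*(-2 + u))*u + 67 = u²*(-2 + u) + 67 = 67 + u²*(-2 + u))
(2381 - 1669)/(-2635 + n(49)) = (2381 - 1669)/(-2635 + (67 + 49²*(-2 + 49))) = 712/(-2635 + (67 + 2401*47)) = 712/(-2635 + (67 + 112847)) = 712/(-2635 + 112914) = 712/110279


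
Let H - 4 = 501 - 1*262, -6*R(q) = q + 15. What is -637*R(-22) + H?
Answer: -3001/6 ≈ -500.17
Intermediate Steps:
R(q) = -5/2 - q/6 (R(q) = -(q + 15)/6 = -(15 + q)/6 = -5/2 - q/6)
H = 243 (H = 4 + (501 - 1*262) = 4 + (501 - 262) = 4 + 239 = 243)
-637*R(-22) + H = -637*(-5/2 - ⅙*(-22)) + 243 = -637*(-5/2 + 11/3) + 243 = -637*7/6 + 243 = -4459/6 + 243 = -3001/6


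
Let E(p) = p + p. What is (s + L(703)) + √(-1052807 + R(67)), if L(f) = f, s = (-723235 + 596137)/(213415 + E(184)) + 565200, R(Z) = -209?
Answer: 40326771317/71261 + 2*I*√263254 ≈ 5.659e+5 + 1026.2*I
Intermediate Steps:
E(p) = 2*p
s = 40276674834/71261 (s = (-723235 + 596137)/(213415 + 2*184) + 565200 = -127098/(213415 + 368) + 565200 = -127098/213783 + 565200 = -127098*1/213783 + 565200 = -42366/71261 + 565200 = 40276674834/71261 ≈ 5.6520e+5)
(s + L(703)) + √(-1052807 + R(67)) = (40276674834/71261 + 703) + √(-1052807 - 209) = 40326771317/71261 + √(-1053016) = 40326771317/71261 + 2*I*√263254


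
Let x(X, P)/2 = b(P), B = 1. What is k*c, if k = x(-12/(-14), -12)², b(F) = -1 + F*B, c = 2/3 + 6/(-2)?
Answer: -4732/3 ≈ -1577.3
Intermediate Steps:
c = -7/3 (c = 2*(⅓) + 6*(-½) = ⅔ - 3 = -7/3 ≈ -2.3333)
b(F) = -1 + F (b(F) = -1 + F*1 = -1 + F)
x(X, P) = -2 + 2*P (x(X, P) = 2*(-1 + P) = -2 + 2*P)
k = 676 (k = (-2 + 2*(-12))² = (-2 - 24)² = (-26)² = 676)
k*c = 676*(-7/3) = -4732/3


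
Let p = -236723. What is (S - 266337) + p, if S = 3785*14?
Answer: -450070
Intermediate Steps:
S = 52990
(S - 266337) + p = (52990 - 266337) - 236723 = -213347 - 236723 = -450070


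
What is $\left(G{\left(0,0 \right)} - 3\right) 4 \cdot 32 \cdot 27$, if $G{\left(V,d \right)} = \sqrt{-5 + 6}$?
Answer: $-6912$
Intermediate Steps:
$G{\left(V,d \right)} = 1$ ($G{\left(V,d \right)} = \sqrt{1} = 1$)
$\left(G{\left(0,0 \right)} - 3\right) 4 \cdot 32 \cdot 27 = \left(1 - 3\right) 4 \cdot 32 \cdot 27 = \left(-2\right) 4 \cdot 32 \cdot 27 = \left(-8\right) 32 \cdot 27 = \left(-256\right) 27 = -6912$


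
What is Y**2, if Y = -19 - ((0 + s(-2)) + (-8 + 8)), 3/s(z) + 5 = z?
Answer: 16900/49 ≈ 344.90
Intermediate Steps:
s(z) = 3/(-5 + z)
Y = -130/7 (Y = -19 - ((0 + 3/(-5 - 2)) + (-8 + 8)) = -19 - ((0 + 3/(-7)) + 0) = -19 - ((0 + 3*(-1/7)) + 0) = -19 - ((0 - 3/7) + 0) = -19 - (-3/7 + 0) = -19 - 1*(-3/7) = -19 + 3/7 = -130/7 ≈ -18.571)
Y**2 = (-130/7)**2 = 16900/49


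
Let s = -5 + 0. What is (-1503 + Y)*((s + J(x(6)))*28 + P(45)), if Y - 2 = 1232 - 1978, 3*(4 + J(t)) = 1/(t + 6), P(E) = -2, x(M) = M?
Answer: 1706971/3 ≈ 5.6899e+5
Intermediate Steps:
J(t) = -4 + 1/(3*(6 + t)) (J(t) = -4 + 1/(3*(t + 6)) = -4 + 1/(3*(6 + t)))
s = -5
Y = -744 (Y = 2 + (1232 - 1978) = 2 - 746 = -744)
(-1503 + Y)*((s + J(x(6)))*28 + P(45)) = (-1503 - 744)*((-5 + (-71 - 12*6)/(3*(6 + 6)))*28 - 2) = -2247*((-5 + (⅓)*(-71 - 72)/12)*28 - 2) = -2247*((-5 + (⅓)*(1/12)*(-143))*28 - 2) = -2247*((-5 - 143/36)*28 - 2) = -2247*(-323/36*28 - 2) = -2247*(-2261/9 - 2) = -2247*(-2279/9) = 1706971/3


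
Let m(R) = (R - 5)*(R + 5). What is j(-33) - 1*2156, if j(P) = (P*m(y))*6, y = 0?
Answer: 2794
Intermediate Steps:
m(R) = (-5 + R)*(5 + R)
j(P) = -150*P (j(P) = (P*(-25 + 0**2))*6 = (P*(-25 + 0))*6 = (P*(-25))*6 = -25*P*6 = -150*P)
j(-33) - 1*2156 = -150*(-33) - 1*2156 = 4950 - 2156 = 2794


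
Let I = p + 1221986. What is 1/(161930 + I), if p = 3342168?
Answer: 1/4726084 ≈ 2.1159e-7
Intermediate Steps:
I = 4564154 (I = 3342168 + 1221986 = 4564154)
1/(161930 + I) = 1/(161930 + 4564154) = 1/4726084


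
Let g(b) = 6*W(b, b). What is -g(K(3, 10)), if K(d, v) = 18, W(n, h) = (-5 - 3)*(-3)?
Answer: -144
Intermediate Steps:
W(n, h) = 24 (W(n, h) = -8*(-3) = 24)
g(b) = 144 (g(b) = 6*24 = 144)
-g(K(3, 10)) = -1*144 = -144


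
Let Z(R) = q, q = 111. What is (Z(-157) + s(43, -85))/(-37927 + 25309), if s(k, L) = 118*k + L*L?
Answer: -6205/6309 ≈ -0.98352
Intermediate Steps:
s(k, L) = L² + 118*k (s(k, L) = 118*k + L² = L² + 118*k)
Z(R) = 111
(Z(-157) + s(43, -85))/(-37927 + 25309) = (111 + ((-85)² + 118*43))/(-37927 + 25309) = (111 + (7225 + 5074))/(-12618) = (111 + 12299)*(-1/12618) = 12410*(-1/12618) = -6205/6309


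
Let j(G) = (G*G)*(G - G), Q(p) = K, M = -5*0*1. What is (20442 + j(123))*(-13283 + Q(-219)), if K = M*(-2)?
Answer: -271531086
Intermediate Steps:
M = 0 (M = 0*1 = 0)
K = 0 (K = 0*(-2) = 0)
Q(p) = 0
j(G) = 0 (j(G) = G**2*0 = 0)
(20442 + j(123))*(-13283 + Q(-219)) = (20442 + 0)*(-13283 + 0) = 20442*(-13283) = -271531086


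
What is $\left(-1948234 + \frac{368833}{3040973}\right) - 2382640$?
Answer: $- \frac{13170070531569}{3040973} \approx -4.3309 \cdot 10^{6}$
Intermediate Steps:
$\left(-1948234 + \frac{368833}{3040973}\right) - 2382640 = - \frac{5924526622849}{3040973} - 2382640 = - \frac{13170070531569}{3040973}$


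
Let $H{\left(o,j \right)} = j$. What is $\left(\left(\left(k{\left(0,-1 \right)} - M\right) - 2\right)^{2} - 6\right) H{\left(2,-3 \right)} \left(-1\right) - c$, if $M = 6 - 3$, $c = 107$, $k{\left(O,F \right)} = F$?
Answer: $-17$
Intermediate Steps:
$M = 3$
$\left(\left(\left(k{\left(0,-1 \right)} - M\right) - 2\right)^{2} - 6\right) H{\left(2,-3 \right)} \left(-1\right) - c = \left(\left(\left(-1 - 3\right) - 2\right)^{2} - 6\right) \left(\left(-3\right) \left(-1\right)\right) - 107 = \left(\left(\left(-1 - 3\right) - 2\right)^{2} - 6\right) 3 - 107 = \left(\left(-4 - 2\right)^{2} - 6\right) 3 - 107 = \left(\left(-6\right)^{2} - 6\right) 3 - 107 = \left(36 - 6\right) 3 - 107 = 30 \cdot 3 - 107 = 90 - 107 = -17$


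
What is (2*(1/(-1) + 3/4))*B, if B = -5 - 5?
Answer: 5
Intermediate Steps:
B = -10
(2*(1/(-1) + 3/4))*B = (2*(1/(-1) + 3/4))*(-10) = (2*(1*(-1) + 3*(¼)))*(-10) = (2*(-1 + ¾))*(-10) = (2*(-¼))*(-10) = -½*(-10) = 5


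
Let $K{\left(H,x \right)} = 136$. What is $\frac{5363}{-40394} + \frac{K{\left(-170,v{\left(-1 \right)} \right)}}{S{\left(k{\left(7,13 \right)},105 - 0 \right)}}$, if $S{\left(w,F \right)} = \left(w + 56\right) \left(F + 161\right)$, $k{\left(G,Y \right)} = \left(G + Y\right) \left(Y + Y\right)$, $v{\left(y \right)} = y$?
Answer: $- \frac{2684881}{20358576} \approx -0.13188$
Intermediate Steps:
$k{\left(G,Y \right)} = 2 Y \left(G + Y\right)$ ($k{\left(G,Y \right)} = \left(G + Y\right) 2 Y = 2 Y \left(G + Y\right)$)
$S{\left(w,F \right)} = \left(56 + w\right) \left(161 + F\right)$
$\frac{5363}{-40394} + \frac{K{\left(-170,v{\left(-1 \right)} \right)}}{S{\left(k{\left(7,13 \right)},105 - 0 \right)}} = \frac{5363}{-40394} + \frac{136}{9016 + 56 \left(105 - 0\right) + 161 \cdot 2 \cdot 13 \left(7 + 13\right) + \left(105 - 0\right) 2 \cdot 13 \left(7 + 13\right)} = 5363 \left(- \frac{1}{40394}\right) + \frac{136}{9016 + 56 \left(105 + 0\right) + 161 \cdot 2 \cdot 13 \cdot 20 + \left(105 + 0\right) 2 \cdot 13 \cdot 20} = - \frac{5363}{40394} + \frac{136}{9016 + 56 \cdot 105 + 161 \cdot 520 + 105 \cdot 520} = - \frac{5363}{40394} + \frac{136}{9016 + 5880 + 83720 + 54600} = - \frac{5363}{40394} + \frac{136}{153216} = - \frac{5363}{40394} + 136 \cdot \frac{1}{153216} = - \frac{5363}{40394} + \frac{17}{19152} = - \frac{2684881}{20358576}$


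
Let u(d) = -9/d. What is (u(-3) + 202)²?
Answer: 42025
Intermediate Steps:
(u(-3) + 202)² = (-9/(-3) + 202)² = (-9*(-⅓) + 202)² = (3 + 202)² = 205² = 42025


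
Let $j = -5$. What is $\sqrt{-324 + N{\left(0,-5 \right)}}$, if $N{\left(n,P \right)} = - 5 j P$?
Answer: $i \sqrt{449} \approx 21.19 i$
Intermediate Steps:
$N{\left(n,P \right)} = 25 P$ ($N{\left(n,P \right)} = \left(-5\right) \left(-5\right) P = 25 P$)
$\sqrt{-324 + N{\left(0,-5 \right)}} = \sqrt{-324 + 25 \left(-5\right)} = \sqrt{-324 - 125} = \sqrt{-449} = i \sqrt{449}$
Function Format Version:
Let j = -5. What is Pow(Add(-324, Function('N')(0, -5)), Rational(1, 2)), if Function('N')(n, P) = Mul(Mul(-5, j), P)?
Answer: Mul(I, Pow(449, Rational(1, 2))) ≈ Mul(21.190, I)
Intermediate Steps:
Function('N')(n, P) = Mul(25, P) (Function('N')(n, P) = Mul(Mul(-5, -5), P) = Mul(25, P))
Pow(Add(-324, Function('N')(0, -5)), Rational(1, 2)) = Pow(Add(-324, Mul(25, -5)), Rational(1, 2)) = Pow(Add(-324, -125), Rational(1, 2)) = Pow(-449, Rational(1, 2)) = Mul(I, Pow(449, Rational(1, 2)))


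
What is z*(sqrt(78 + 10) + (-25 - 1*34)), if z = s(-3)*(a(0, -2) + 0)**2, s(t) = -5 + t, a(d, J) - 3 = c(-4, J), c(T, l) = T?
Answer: 472 - 16*sqrt(22) ≈ 396.95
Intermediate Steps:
a(d, J) = -1 (a(d, J) = 3 - 4 = -1)
z = -8 (z = (-5 - 3)*(-1 + 0)**2 = -8*(-1)**2 = -8*1 = -8)
z*(sqrt(78 + 10) + (-25 - 1*34)) = -8*(sqrt(78 + 10) + (-25 - 1*34)) = -8*(sqrt(88) + (-25 - 34)) = -8*(2*sqrt(22) - 59) = -8*(-59 + 2*sqrt(22)) = 472 - 16*sqrt(22)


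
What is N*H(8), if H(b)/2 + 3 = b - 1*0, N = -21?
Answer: -210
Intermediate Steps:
H(b) = -6 + 2*b (H(b) = -6 + 2*(b - 1*0) = -6 + 2*(b + 0) = -6 + 2*b)
N*H(8) = -21*(-6 + 2*8) = -21*(-6 + 16) = -21*10 = -210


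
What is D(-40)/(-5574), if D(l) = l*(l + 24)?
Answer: -320/2787 ≈ -0.11482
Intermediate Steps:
D(l) = l*(24 + l)
D(-40)/(-5574) = -40*(24 - 40)/(-5574) = -40*(-16)*(-1/5574) = 640*(-1/5574) = -320/2787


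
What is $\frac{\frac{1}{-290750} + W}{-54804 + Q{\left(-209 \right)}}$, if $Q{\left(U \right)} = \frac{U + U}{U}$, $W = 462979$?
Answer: $- \frac{134611144249}{15933681500} \approx -8.4482$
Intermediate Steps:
$Q{\left(U \right)} = 2$ ($Q{\left(U \right)} = \frac{2 U}{U} = 2$)
$\frac{\frac{1}{-290750} + W}{-54804 + Q{\left(-209 \right)}} = \frac{\frac{1}{-290750} + 462979}{-54804 + 2} = \frac{- \frac{1}{290750} + 462979}{-54802} = \frac{134611144249}{290750} \left(- \frac{1}{54802}\right) = - \frac{134611144249}{15933681500}$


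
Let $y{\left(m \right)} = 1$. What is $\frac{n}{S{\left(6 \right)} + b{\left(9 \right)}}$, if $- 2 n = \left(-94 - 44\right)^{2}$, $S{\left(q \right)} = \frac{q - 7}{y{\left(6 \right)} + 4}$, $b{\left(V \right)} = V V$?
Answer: $- \frac{23805}{202} \approx -117.85$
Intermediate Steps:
$b{\left(V \right)} = V^{2}$
$S{\left(q \right)} = - \frac{7}{5} + \frac{q}{5}$ ($S{\left(q \right)} = \frac{q - 7}{1 + 4} = \frac{-7 + q}{5} = \left(-7 + q\right) \frac{1}{5} = - \frac{7}{5} + \frac{q}{5}$)
$n = -9522$ ($n = - \frac{\left(-94 - 44\right)^{2}}{2} = - \frac{\left(-138\right)^{2}}{2} = \left(- \frac{1}{2}\right) 19044 = -9522$)
$\frac{n}{S{\left(6 \right)} + b{\left(9 \right)}} = - \frac{9522}{\left(- \frac{7}{5} + \frac{1}{5} \cdot 6\right) + 9^{2}} = - \frac{9522}{\left(- \frac{7}{5} + \frac{6}{5}\right) + 81} = - \frac{9522}{- \frac{1}{5} + 81} = - \frac{9522}{\frac{404}{5}} = \left(-9522\right) \frac{5}{404} = - \frac{23805}{202}$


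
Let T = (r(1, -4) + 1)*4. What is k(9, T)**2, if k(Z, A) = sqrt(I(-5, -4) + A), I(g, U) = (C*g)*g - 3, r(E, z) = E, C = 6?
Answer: 155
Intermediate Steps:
T = 8 (T = (1 + 1)*4 = 2*4 = 8)
I(g, U) = -3 + 6*g**2 (I(g, U) = (6*g)*g - 3 = 6*g**2 - 3 = -3 + 6*g**2)
k(Z, A) = sqrt(147 + A) (k(Z, A) = sqrt((-3 + 6*(-5)**2) + A) = sqrt((-3 + 6*25) + A) = sqrt((-3 + 150) + A) = sqrt(147 + A))
k(9, T)**2 = (sqrt(147 + 8))**2 = (sqrt(155))**2 = 155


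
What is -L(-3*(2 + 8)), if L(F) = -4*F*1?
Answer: -120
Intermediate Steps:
L(F) = -4*F
-L(-3*(2 + 8)) = -(-4)*(-3*(2 + 8)) = -(-4)*(-3*10) = -(-4)*(-30) = -1*120 = -120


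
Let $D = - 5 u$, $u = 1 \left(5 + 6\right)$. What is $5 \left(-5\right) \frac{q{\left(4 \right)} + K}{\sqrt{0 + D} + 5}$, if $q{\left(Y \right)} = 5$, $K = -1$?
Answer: $- \frac{25}{4} + \frac{5 i \sqrt{55}}{4} \approx -6.25 + 9.2702 i$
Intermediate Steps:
$u = 11$ ($u = 1 \cdot 11 = 11$)
$D = -55$ ($D = \left(-5\right) 11 = -55$)
$5 \left(-5\right) \frac{q{\left(4 \right)} + K}{\sqrt{0 + D} + 5} = 5 \left(-5\right) \frac{5 - 1}{\sqrt{0 - 55} + 5} = - 25 \frac{4}{\sqrt{-55} + 5} = - 25 \frac{4}{i \sqrt{55} + 5} = - 25 \frac{4}{5 + i \sqrt{55}} = - \frac{100}{5 + i \sqrt{55}}$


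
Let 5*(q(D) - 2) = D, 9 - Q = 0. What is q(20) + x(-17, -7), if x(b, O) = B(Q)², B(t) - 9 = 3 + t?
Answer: 447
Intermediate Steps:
Q = 9 (Q = 9 - 1*0 = 9 + 0 = 9)
B(t) = 12 + t (B(t) = 9 + (3 + t) = 12 + t)
q(D) = 2 + D/5
x(b, O) = 441 (x(b, O) = (12 + 9)² = 21² = 441)
q(20) + x(-17, -7) = (2 + (⅕)*20) + 441 = (2 + 4) + 441 = 6 + 441 = 447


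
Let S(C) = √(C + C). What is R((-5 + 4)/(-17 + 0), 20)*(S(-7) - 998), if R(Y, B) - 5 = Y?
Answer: -85828/17 + 86*I*√14/17 ≈ -5048.7 + 18.928*I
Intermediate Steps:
S(C) = √2*√C (S(C) = √(2*C) = √2*√C)
R(Y, B) = 5 + Y
R((-5 + 4)/(-17 + 0), 20)*(S(-7) - 998) = (5 + (-5 + 4)/(-17 + 0))*(√2*√(-7) - 998) = (5 - 1/(-17))*(√2*(I*√7) - 998) = (5 - 1*(-1/17))*(I*√14 - 998) = (5 + 1/17)*(-998 + I*√14) = 86*(-998 + I*√14)/17 = -85828/17 + 86*I*√14/17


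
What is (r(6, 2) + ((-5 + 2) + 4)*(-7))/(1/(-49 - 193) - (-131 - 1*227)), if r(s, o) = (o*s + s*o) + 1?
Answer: 4356/86635 ≈ 0.050280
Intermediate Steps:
r(s, o) = 1 + 2*o*s (r(s, o) = (o*s + o*s) + 1 = 2*o*s + 1 = 1 + 2*o*s)
(r(6, 2) + ((-5 + 2) + 4)*(-7))/(1/(-49 - 193) - (-131 - 1*227)) = ((1 + 2*2*6) + ((-5 + 2) + 4)*(-7))/(1/(-49 - 193) - (-131 - 1*227)) = ((1 + 24) + (-3 + 4)*(-7))/(1/(-242) - (-131 - 227)) = (25 + 1*(-7))/(-1/242 - 1*(-358)) = (25 - 7)/(-1/242 + 358) = 18/(86635/242) = 18*(242/86635) = 4356/86635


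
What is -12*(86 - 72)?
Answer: -168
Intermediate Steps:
-12*(86 - 72) = -12*14 = -168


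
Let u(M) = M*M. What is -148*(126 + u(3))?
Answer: -19980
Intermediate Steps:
u(M) = M**2
-148*(126 + u(3)) = -148*(126 + 3**2) = -148*(126 + 9) = -148*135 = -19980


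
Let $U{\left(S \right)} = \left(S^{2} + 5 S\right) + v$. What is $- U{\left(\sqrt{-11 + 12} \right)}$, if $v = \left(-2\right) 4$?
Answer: $2$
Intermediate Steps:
$v = -8$
$U{\left(S \right)} = -8 + S^{2} + 5 S$ ($U{\left(S \right)} = \left(S^{2} + 5 S\right) - 8 = -8 + S^{2} + 5 S$)
$- U{\left(\sqrt{-11 + 12} \right)} = - (-8 + \left(\sqrt{-11 + 12}\right)^{2} + 5 \sqrt{-11 + 12}) = - (-8 + \left(\sqrt{1}\right)^{2} + 5 \sqrt{1}) = - (-8 + 1^{2} + 5 \cdot 1) = - (-8 + 1 + 5) = \left(-1\right) \left(-2\right) = 2$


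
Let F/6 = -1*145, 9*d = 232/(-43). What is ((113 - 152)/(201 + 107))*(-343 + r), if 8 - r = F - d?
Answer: -2688569/39732 ≈ -67.668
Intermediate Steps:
d = -232/387 (d = (232/(-43))/9 = (232*(-1/43))/9 = (⅑)*(-232/43) = -232/387 ≈ -0.59948)
F = -870 (F = 6*(-1*145) = 6*(-145) = -870)
r = 339554/387 (r = 8 - (-870 - 1*(-232/387)) = 8 - (-870 + 232/387) = 8 - 1*(-336458/387) = 8 + 336458/387 = 339554/387 ≈ 877.40)
((113 - 152)/(201 + 107))*(-343 + r) = ((113 - 152)/(201 + 107))*(-343 + 339554/387) = -39/308*(206813/387) = -39*1/308*(206813/387) = -39/308*206813/387 = -2688569/39732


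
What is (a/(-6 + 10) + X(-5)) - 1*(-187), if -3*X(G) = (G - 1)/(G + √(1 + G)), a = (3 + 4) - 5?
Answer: 10855/58 - 4*I/29 ≈ 187.16 - 0.13793*I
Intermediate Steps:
a = 2 (a = 7 - 5 = 2)
X(G) = -(-1 + G)/(3*(G + √(1 + G))) (X(G) = -(G - 1)/(3*(G + √(1 + G))) = -(-1 + G)/(3*(G + √(1 + G))))
(a/(-6 + 10) + X(-5)) - 1*(-187) = (2/(-6 + 10) + (1 - 1*(-5))/(3*(-5 + √(1 - 5)))) - 1*(-187) = (2/4 + (1 + 5)/(3*(-5 + √(-4)))) + 187 = (2*(¼) + (⅓)*6/(-5 + 2*I)) + 187 = (½ + (⅓)*((-5 - 2*I)/29)*6) + 187 = (½ + (-10/29 - 4*I/29)) + 187 = (9/58 - 4*I/29) + 187 = 10855/58 - 4*I/29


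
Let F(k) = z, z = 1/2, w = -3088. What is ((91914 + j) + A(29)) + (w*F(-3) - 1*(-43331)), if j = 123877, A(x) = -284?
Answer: 257294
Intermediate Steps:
z = 1/2 ≈ 0.50000
F(k) = 1/2
((91914 + j) + A(29)) + (w*F(-3) - 1*(-43331)) = ((91914 + 123877) - 284) + (-3088*1/2 - 1*(-43331)) = (215791 - 284) + (-1544 + 43331) = 215507 + 41787 = 257294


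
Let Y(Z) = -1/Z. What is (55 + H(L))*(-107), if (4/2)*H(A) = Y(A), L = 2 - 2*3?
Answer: -47187/8 ≈ -5898.4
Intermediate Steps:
L = -4 (L = 2 - 6 = -4)
H(A) = -1/(2*A) (H(A) = (-1/A)/2 = -1/(2*A))
(55 + H(L))*(-107) = (55 - ½/(-4))*(-107) = (55 - ½*(-¼))*(-107) = (55 + ⅛)*(-107) = (441/8)*(-107) = -47187/8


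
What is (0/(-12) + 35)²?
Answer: 1225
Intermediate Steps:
(0/(-12) + 35)² = (0*(-1/12) + 35)² = (0 + 35)² = 35² = 1225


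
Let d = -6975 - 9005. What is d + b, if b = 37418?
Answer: 21438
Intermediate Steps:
d = -15980
d + b = -15980 + 37418 = 21438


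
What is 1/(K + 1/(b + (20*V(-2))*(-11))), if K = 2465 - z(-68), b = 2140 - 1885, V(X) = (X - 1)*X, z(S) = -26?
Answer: 1065/2652914 ≈ 0.00040145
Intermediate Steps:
V(X) = X*(-1 + X) (V(X) = (-1 + X)*X = X*(-1 + X))
b = 255
K = 2491 (K = 2465 - 1*(-26) = 2465 + 26 = 2491)
1/(K + 1/(b + (20*V(-2))*(-11))) = 1/(2491 + 1/(255 + (20*(-2*(-1 - 2)))*(-11))) = 1/(2491 + 1/(255 + (20*(-2*(-3)))*(-11))) = 1/(2491 + 1/(255 + (20*6)*(-11))) = 1/(2491 + 1/(255 + 120*(-11))) = 1/(2491 + 1/(255 - 1320)) = 1/(2491 + 1/(-1065)) = 1/(2491 - 1/1065) = 1/(2652914/1065) = 1065/2652914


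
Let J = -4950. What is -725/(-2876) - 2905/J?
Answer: 1194353/1423620 ≈ 0.83895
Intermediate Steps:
-725/(-2876) - 2905/J = -725/(-2876) - 2905/(-4950) = -725*(-1/2876) - 2905*(-1/4950) = 725/2876 + 581/990 = 1194353/1423620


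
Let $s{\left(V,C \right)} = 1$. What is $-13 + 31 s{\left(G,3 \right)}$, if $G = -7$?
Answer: $18$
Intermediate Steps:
$-13 + 31 s{\left(G,3 \right)} = -13 + 31 \cdot 1 = -13 + 31 = 18$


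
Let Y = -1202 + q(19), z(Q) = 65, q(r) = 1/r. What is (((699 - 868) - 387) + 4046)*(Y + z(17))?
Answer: -75390980/19 ≈ -3.9679e+6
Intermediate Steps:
Y = -22837/19 (Y = -1202 + 1/19 = -22837/19 ≈ -1201.9)
(((699 - 868) - 387) + 4046)*(Y + z(17)) = (((699 - 868) - 387) + 4046)*(-22837/19 + 65) = ((-169 - 387) + 4046)*(-21602/19) = (-556 + 4046)*(-21602/19) = 3490*(-21602/19) = -75390980/19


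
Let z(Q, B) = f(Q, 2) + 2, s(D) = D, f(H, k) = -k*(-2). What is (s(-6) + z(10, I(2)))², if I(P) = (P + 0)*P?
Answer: 0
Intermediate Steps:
f(H, k) = 2*k
I(P) = P² (I(P) = P*P = P²)
z(Q, B) = 6 (z(Q, B) = 2*2 + 2 = 4 + 2 = 6)
(s(-6) + z(10, I(2)))² = (-6 + 6)² = 0² = 0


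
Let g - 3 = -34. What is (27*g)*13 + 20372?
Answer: 9491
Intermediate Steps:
g = -31 (g = 3 - 34 = -31)
(27*g)*13 + 20372 = (27*(-31))*13 + 20372 = -837*13 + 20372 = -10881 + 20372 = 9491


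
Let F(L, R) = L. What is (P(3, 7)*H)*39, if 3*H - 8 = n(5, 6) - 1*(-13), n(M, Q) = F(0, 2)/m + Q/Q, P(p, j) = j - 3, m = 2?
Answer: 1144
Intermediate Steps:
P(p, j) = -3 + j
n(M, Q) = 1 (n(M, Q) = 0/2 + Q/Q = 0*(1/2) + 1 = 0 + 1 = 1)
H = 22/3 (H = 8/3 + (1 - 1*(-13))/3 = 8/3 + (1 + 13)/3 = 8/3 + (1/3)*14 = 8/3 + 14/3 = 22/3 ≈ 7.3333)
(P(3, 7)*H)*39 = ((-3 + 7)*(22/3))*39 = (4*(22/3))*39 = (88/3)*39 = 1144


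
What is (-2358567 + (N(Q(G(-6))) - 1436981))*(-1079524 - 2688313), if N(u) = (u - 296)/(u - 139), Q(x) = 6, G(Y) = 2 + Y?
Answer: 1902032730554178/133 ≈ 1.4301e+13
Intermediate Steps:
N(u) = (-296 + u)/(-139 + u)
(-2358567 + (N(Q(G(-6))) - 1436981))*(-1079524 - 2688313) = (-2358567 + ((-296 + 6)/(-139 + 6) - 1436981))*(-1079524 - 2688313) = (-2358567 + (-290/(-133) - 1436981))*(-3767837) = (-2358567 + (-1/133*(-290) - 1436981))*(-3767837) = (-2358567 + (290/133 - 1436981))*(-3767837) = (-2358567 - 191118183/133)*(-3767837) = -504807594/133*(-3767837) = 1902032730554178/133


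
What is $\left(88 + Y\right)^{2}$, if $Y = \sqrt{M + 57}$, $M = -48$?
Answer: $8281$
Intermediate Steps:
$Y = 3$ ($Y = \sqrt{-48 + 57} = \sqrt{9} = 3$)
$\left(88 + Y\right)^{2} = \left(88 + 3\right)^{2} = 91^{2} = 8281$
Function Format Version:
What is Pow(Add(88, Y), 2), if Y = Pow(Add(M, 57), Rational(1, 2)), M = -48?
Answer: 8281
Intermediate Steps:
Y = 3 (Y = Pow(Add(-48, 57), Rational(1, 2)) = Pow(9, Rational(1, 2)) = 3)
Pow(Add(88, Y), 2) = Pow(Add(88, 3), 2) = Pow(91, 2) = 8281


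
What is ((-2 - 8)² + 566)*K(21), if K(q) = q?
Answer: 13986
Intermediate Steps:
((-2 - 8)² + 566)*K(21) = ((-2 - 8)² + 566)*21 = ((-10)² + 566)*21 = (100 + 566)*21 = 666*21 = 13986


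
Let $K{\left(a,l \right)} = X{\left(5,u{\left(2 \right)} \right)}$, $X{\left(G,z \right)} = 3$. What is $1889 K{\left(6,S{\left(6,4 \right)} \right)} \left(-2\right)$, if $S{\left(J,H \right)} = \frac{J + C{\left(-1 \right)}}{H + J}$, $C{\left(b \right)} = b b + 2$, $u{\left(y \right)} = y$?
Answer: $-11334$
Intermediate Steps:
$C{\left(b \right)} = 2 + b^{2}$ ($C{\left(b \right)} = b^{2} + 2 = 2 + b^{2}$)
$S{\left(J,H \right)} = \frac{3 + J}{H + J}$ ($S{\left(J,H \right)} = \frac{J + \left(2 + \left(-1\right)^{2}\right)}{H + J} = \frac{J + \left(2 + 1\right)}{H + J} = \frac{J + 3}{H + J} = \frac{3 + J}{H + J}$)
$K{\left(a,l \right)} = 3$
$1889 K{\left(6,S{\left(6,4 \right)} \right)} \left(-2\right) = 1889 \cdot 3 \left(-2\right) = 1889 \left(-6\right) = -11334$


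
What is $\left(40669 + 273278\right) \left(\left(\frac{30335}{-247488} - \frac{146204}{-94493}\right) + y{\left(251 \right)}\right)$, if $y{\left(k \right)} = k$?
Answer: $\frac{617761263249441669}{7795294528} \approx 7.9248 \cdot 10^{7}$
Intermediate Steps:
$\left(40669 + 273278\right) \left(\left(\frac{30335}{-247488} - \frac{146204}{-94493}\right) + y{\left(251 \right)}\right) = \left(40669 + 273278\right) \left(\left(\frac{30335}{-247488} - \frac{146204}{-94493}\right) + 251\right) = 313947 \left(\left(30335 \left(- \frac{1}{247488}\right) - - \frac{146204}{94493}\right) + 251\right) = 313947 \left(\left(- \frac{30335}{247488} + \frac{146204}{94493}\right) + 251\right) = 313947 \left(\frac{33317290397}{23385883584} + 251\right) = 313947 \cdot \frac{5903174069981}{23385883584} = \frac{617761263249441669}{7795294528}$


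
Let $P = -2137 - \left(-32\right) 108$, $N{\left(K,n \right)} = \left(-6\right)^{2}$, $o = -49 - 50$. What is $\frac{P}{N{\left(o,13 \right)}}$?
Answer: $\frac{1319}{36} \approx 36.639$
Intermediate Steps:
$o = -99$
$N{\left(K,n \right)} = 36$
$P = 1319$ ($P = -2137 - -3456 = -2137 + 3456 = 1319$)
$\frac{P}{N{\left(o,13 \right)}} = \frac{1319}{36}$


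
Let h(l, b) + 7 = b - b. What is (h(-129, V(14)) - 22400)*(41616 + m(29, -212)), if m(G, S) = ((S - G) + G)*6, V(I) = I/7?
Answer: -903988008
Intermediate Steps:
V(I) = I/7 (V(I) = I*(⅐) = I/7)
h(l, b) = -7 (h(l, b) = -7 + (b - b) = -7 + 0 = -7)
m(G, S) = 6*S (m(G, S) = S*6 = 6*S)
(h(-129, V(14)) - 22400)*(41616 + m(29, -212)) = (-7 - 22400)*(41616 + 6*(-212)) = -22407*(41616 - 1272) = -22407*40344 = -903988008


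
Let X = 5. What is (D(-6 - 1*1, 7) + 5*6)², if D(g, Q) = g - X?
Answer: 324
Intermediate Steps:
D(g, Q) = -5 + g (D(g, Q) = g - 1*5 = g - 5 = -5 + g)
(D(-6 - 1*1, 7) + 5*6)² = ((-5 + (-6 - 1*1)) + 5*6)² = ((-5 + (-6 - 1)) + 30)² = ((-5 - 7) + 30)² = (-12 + 30)² = 18² = 324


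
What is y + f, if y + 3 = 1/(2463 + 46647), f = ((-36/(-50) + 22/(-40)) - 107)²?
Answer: 560327858479/49110000 ≈ 11410.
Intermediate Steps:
f = 114126489/10000 (f = ((-36*(-1/50) + 22*(-1/40)) - 107)² = ((18/25 - 11/20) - 107)² = (17/100 - 107)² = (-10683/100)² = 114126489/10000 ≈ 11413.)
y = -147329/49110 (y = -3 + 1/(2463 + 46647) = -3 + 1/49110 = -147329/49110 ≈ -3.0000)
y + f = -147329/49110 + 114126489/10000 = 560327858479/49110000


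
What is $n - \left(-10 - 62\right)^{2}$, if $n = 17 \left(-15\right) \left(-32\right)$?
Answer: $2976$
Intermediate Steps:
$n = 8160$ ($n = \left(-255\right) \left(-32\right) = 8160$)
$n - \left(-10 - 62\right)^{2} = 8160 - \left(-10 - 62\right)^{2} = 8160 - \left(-72\right)^{2} = 8160 - 5184 = 2976$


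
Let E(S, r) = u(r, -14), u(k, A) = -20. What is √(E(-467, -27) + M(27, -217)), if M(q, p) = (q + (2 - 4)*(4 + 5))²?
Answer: √61 ≈ 7.8102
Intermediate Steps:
E(S, r) = -20
M(q, p) = (-18 + q)² (M(q, p) = (q - 2*9)² = (q - 18)² = (-18 + q)²)
√(E(-467, -27) + M(27, -217)) = √(-20 + (-18 + 27)²) = √(-20 + 9²) = √(-20 + 81) = √61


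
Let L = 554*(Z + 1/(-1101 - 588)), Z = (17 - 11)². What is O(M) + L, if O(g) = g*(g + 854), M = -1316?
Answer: 1060583350/1689 ≈ 6.2794e+5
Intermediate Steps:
Z = 36 (Z = 6² = 36)
O(g) = g*(854 + g)
L = 33684862/1689 (L = 554*(36 + 1/(-1101 - 588)) = 554*(36 + 1/(-1689)) = 554*(36 - 1/1689) = 554*(60803/1689) = 33684862/1689 ≈ 19944.)
O(M) + L = -1316*(854 - 1316) + 33684862/1689 = -1316*(-462) + 33684862/1689 = 607992 + 33684862/1689 = 1060583350/1689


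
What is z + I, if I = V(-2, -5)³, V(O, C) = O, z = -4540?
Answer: -4548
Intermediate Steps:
I = -8 (I = (-2)³ = -8)
z + I = -4540 - 8 = -4548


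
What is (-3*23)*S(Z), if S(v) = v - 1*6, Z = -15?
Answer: 1449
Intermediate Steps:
S(v) = -6 + v (S(v) = v - 6 = -6 + v)
(-3*23)*S(Z) = (-3*23)*(-6 - 15) = -69*(-21) = 1449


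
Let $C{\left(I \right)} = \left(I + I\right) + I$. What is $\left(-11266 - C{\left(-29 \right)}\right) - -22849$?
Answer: $11670$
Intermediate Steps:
$C{\left(I \right)} = 3 I$ ($C{\left(I \right)} = 2 I + I = 3 I$)
$\left(-11266 - C{\left(-29 \right)}\right) - -22849 = \left(-11266 - 3 \left(-29\right)\right) - -22849 = \left(-11266 - -87\right) + 22849 = \left(-11266 + 87\right) + 22849 = -11179 + 22849 = 11670$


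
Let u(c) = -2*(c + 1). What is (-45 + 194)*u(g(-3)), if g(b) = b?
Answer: 596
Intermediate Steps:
u(c) = -2 - 2*c (u(c) = -2*(1 + c) = -2 - 2*c)
(-45 + 194)*u(g(-3)) = (-45 + 194)*(-2 - 2*(-3)) = 149*(-2 + 6) = 149*4 = 596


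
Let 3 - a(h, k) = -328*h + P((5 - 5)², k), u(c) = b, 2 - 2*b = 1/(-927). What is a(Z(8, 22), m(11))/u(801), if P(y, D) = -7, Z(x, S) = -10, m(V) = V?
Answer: -1212516/371 ≈ -3268.2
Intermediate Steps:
b = 1855/1854 (b = 1 - ½/(-927) = 1 - ½*(-1/927) = 1 + 1/1854 = 1855/1854 ≈ 1.0005)
u(c) = 1855/1854
a(h, k) = 10 + 328*h (a(h, k) = 3 - (-328*h - 7) = 3 - (-7 - 328*h) = 3 + (7 + 328*h) = 10 + 328*h)
a(Z(8, 22), m(11))/u(801) = (10 + 328*(-10))/(1855/1854) = (10 - 3280)*(1854/1855) = -3270*1854/1855 = -1212516/371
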